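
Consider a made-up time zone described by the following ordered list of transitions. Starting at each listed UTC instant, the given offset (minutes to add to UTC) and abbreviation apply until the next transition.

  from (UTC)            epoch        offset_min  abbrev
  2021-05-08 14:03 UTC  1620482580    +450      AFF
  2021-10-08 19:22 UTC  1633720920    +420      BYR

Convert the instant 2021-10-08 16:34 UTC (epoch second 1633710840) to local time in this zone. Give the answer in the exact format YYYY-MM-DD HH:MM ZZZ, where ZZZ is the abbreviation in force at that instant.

Query: 2021-10-08 16:34 UTC
Rule 1/2 (AFF, +07:30): 2021-05-08 14:03 UTC ≤ query < 2021-10-08 19:22 UTC
16·60 + 34 + 450 = 1444 min
1444 = 1·1440 + 4; 4 = 0·60 + 4 → 00:04, 2021-10-08 + 1 day = 2021-10-09
→ 2021-10-09 00:04 AFF

2021-10-09 00:04 AFF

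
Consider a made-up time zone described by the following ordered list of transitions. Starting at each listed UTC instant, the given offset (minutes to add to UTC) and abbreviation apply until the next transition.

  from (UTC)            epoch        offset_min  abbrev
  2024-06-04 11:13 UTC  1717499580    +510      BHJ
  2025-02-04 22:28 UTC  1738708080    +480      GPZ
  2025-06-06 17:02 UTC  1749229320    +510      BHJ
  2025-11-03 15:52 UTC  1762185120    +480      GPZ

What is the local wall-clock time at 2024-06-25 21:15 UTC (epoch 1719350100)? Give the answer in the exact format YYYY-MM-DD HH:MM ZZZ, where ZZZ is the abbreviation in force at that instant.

2024-06-26 05:45 BHJ

Query: 2024-06-25 21:15 UTC
Rule 1/4 (BHJ, +08:30): 2024-06-04 11:13 UTC ≤ query < 2025-02-04 22:28 UTC
21·60 + 15 + 510 = 1785 min
1785 = 1·1440 + 345; 345 = 5·60 + 45 → 05:45, 2024-06-25 + 1 day = 2024-06-26
→ 2024-06-26 05:45 BHJ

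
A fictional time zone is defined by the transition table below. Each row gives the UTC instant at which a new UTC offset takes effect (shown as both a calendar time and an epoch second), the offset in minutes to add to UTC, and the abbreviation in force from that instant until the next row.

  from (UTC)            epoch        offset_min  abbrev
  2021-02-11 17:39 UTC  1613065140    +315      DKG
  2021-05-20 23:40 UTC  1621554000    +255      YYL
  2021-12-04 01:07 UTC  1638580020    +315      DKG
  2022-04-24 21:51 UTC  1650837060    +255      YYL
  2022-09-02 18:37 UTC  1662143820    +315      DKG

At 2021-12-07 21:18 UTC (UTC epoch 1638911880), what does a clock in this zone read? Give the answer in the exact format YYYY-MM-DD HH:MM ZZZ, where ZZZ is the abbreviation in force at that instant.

Query: 2021-12-07 21:18 UTC
Rule 3/5 (DKG, +05:15): 2021-12-04 01:07 UTC ≤ query < 2022-04-24 21:51 UTC
21·60 + 18 + 315 = 1593 min
1593 = 1·1440 + 153; 153 = 2·60 + 33 → 02:33, 2021-12-07 + 1 day = 2021-12-08
→ 2021-12-08 02:33 DKG

2021-12-08 02:33 DKG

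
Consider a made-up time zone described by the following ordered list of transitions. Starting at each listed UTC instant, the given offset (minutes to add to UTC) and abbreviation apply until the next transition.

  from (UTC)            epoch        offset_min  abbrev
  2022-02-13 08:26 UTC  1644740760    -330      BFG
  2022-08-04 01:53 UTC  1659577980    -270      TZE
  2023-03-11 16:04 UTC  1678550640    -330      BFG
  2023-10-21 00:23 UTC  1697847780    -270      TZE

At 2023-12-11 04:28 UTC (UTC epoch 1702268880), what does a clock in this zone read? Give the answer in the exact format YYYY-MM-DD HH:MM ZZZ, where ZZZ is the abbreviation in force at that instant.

Query: 2023-12-11 04:28 UTC
Rule 4/4 (TZE, -04:30): 2023-10-21 00:23 UTC ≤ query < +∞
4·60 + 28 - 270 = -2 min
-2 = -1·1440 + 1438; 1438 = 23·60 + 58 → 23:58, 2023-12-11 - 1 day = 2023-12-10
→ 2023-12-10 23:58 TZE

2023-12-10 23:58 TZE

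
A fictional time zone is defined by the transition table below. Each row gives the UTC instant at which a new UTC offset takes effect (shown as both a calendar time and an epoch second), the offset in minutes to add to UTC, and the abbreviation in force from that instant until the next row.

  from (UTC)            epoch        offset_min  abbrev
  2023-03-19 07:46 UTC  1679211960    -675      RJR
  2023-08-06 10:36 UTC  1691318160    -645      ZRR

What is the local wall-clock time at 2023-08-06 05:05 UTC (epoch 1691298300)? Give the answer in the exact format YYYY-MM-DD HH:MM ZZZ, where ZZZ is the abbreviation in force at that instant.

Query: 2023-08-06 05:05 UTC
Rule 1/2 (RJR, -11:15): 2023-03-19 07:46 UTC ≤ query < 2023-08-06 10:36 UTC
5·60 + 5 - 675 = -370 min
-370 = -1·1440 + 1070; 1070 = 17·60 + 50 → 17:50, 2023-08-06 - 1 day = 2023-08-05
→ 2023-08-05 17:50 RJR

2023-08-05 17:50 RJR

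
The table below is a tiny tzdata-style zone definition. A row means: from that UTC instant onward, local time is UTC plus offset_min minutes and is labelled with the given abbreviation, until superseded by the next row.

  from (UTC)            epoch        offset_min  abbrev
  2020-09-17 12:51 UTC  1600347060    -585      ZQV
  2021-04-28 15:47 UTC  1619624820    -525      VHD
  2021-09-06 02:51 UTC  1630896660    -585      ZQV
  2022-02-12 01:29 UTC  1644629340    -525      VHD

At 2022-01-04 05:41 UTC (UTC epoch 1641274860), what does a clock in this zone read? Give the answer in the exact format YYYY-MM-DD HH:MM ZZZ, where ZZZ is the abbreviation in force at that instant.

Query: 2022-01-04 05:41 UTC
Rule 3/4 (ZQV, -09:45): 2021-09-06 02:51 UTC ≤ query < 2022-02-12 01:29 UTC
5·60 + 41 - 585 = -244 min
-244 = -1·1440 + 1196; 1196 = 19·60 + 56 → 19:56, 2022-01-04 - 1 day = 2022-01-03
→ 2022-01-03 19:56 ZQV

2022-01-03 19:56 ZQV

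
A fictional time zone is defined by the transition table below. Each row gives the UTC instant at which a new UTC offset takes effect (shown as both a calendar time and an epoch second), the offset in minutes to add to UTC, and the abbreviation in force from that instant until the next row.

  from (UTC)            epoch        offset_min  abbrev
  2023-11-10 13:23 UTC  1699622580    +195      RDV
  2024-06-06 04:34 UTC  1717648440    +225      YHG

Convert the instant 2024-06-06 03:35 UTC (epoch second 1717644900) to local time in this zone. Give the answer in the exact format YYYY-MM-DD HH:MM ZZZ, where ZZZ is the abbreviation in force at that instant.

Query: 2024-06-06 03:35 UTC
Rule 1/2 (RDV, +03:15): 2023-11-10 13:23 UTC ≤ query < 2024-06-06 04:34 UTC
3·60 + 35 + 195 = 410 min
410 = 0·1440 + 410; 410 = 6·60 + 50 → 06:50, same day
→ 2024-06-06 06:50 RDV

2024-06-06 06:50 RDV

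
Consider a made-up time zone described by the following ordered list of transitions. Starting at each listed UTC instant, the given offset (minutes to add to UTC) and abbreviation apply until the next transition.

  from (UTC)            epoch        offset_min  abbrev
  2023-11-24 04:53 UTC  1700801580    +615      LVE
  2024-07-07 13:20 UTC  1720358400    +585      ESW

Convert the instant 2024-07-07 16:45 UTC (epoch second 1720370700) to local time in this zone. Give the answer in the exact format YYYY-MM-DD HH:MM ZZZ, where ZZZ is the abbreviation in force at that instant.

Query: 2024-07-07 16:45 UTC
Rule 2/2 (ESW, +09:45): 2024-07-07 13:20 UTC ≤ query < +∞
16·60 + 45 + 585 = 1590 min
1590 = 1·1440 + 150; 150 = 2·60 + 30 → 02:30, 2024-07-07 + 1 day = 2024-07-08
→ 2024-07-08 02:30 ESW

2024-07-08 02:30 ESW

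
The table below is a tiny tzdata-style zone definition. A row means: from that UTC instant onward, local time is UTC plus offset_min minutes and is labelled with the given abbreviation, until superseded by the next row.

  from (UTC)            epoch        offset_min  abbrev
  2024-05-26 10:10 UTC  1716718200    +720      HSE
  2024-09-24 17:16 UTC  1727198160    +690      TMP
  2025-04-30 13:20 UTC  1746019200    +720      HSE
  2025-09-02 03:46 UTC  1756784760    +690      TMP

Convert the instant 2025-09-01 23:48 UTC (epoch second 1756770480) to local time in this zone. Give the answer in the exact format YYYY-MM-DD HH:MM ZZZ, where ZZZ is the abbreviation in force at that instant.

Query: 2025-09-01 23:48 UTC
Rule 3/4 (HSE, +12:00): 2025-04-30 13:20 UTC ≤ query < 2025-09-02 03:46 UTC
23·60 + 48 + 720 = 2148 min
2148 = 1·1440 + 708; 708 = 11·60 + 48 → 11:48, 2025-09-01 + 1 day = 2025-09-02
→ 2025-09-02 11:48 HSE

2025-09-02 11:48 HSE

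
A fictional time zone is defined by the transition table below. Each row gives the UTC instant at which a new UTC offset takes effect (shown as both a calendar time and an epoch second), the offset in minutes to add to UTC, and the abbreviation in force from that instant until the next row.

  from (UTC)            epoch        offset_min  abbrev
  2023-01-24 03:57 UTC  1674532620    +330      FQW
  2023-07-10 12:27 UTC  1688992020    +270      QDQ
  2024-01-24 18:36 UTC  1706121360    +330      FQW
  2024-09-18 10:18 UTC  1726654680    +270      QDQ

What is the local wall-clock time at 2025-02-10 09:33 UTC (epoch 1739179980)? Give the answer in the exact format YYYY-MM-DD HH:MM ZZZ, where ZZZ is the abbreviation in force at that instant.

Query: 2025-02-10 09:33 UTC
Rule 4/4 (QDQ, +04:30): 2024-09-18 10:18 UTC ≤ query < +∞
9·60 + 33 + 270 = 843 min
843 = 0·1440 + 843; 843 = 14·60 + 3 → 14:03, same day
→ 2025-02-10 14:03 QDQ

2025-02-10 14:03 QDQ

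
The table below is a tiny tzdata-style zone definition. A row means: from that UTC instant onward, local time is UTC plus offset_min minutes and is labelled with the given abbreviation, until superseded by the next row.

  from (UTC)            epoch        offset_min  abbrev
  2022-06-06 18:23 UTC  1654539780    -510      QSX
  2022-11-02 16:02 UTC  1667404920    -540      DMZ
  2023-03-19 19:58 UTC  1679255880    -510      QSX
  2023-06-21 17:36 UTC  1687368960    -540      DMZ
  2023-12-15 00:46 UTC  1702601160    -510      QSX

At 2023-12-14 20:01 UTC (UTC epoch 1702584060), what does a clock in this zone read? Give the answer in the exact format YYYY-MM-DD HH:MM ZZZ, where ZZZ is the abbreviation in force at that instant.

Query: 2023-12-14 20:01 UTC
Rule 4/5 (DMZ, -09:00): 2023-06-21 17:36 UTC ≤ query < 2023-12-15 00:46 UTC
20·60 + 1 - 540 = 661 min
661 = 0·1440 + 661; 661 = 11·60 + 1 → 11:01, same day
→ 2023-12-14 11:01 DMZ

2023-12-14 11:01 DMZ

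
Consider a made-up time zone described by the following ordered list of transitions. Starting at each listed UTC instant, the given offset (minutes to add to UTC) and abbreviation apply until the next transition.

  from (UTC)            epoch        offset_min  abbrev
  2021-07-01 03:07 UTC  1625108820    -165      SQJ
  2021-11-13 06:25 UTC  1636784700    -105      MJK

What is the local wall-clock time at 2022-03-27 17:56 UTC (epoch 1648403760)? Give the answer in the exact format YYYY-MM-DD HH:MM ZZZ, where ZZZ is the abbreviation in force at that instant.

2022-03-27 16:11 MJK

Query: 2022-03-27 17:56 UTC
Rule 2/2 (MJK, -01:45): 2021-11-13 06:25 UTC ≤ query < +∞
17·60 + 56 - 105 = 971 min
971 = 0·1440 + 971; 971 = 16·60 + 11 → 16:11, same day
→ 2022-03-27 16:11 MJK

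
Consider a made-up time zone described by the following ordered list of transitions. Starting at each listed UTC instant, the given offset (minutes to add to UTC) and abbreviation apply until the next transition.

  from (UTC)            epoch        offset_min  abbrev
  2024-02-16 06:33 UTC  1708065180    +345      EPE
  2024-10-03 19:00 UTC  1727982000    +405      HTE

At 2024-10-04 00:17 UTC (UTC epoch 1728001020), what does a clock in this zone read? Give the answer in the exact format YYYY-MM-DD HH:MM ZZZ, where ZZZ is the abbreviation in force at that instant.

2024-10-04 07:02 HTE

Query: 2024-10-04 00:17 UTC
Rule 2/2 (HTE, +06:45): 2024-10-03 19:00 UTC ≤ query < +∞
0·60 + 17 + 405 = 422 min
422 = 0·1440 + 422; 422 = 7·60 + 2 → 07:02, same day
→ 2024-10-04 07:02 HTE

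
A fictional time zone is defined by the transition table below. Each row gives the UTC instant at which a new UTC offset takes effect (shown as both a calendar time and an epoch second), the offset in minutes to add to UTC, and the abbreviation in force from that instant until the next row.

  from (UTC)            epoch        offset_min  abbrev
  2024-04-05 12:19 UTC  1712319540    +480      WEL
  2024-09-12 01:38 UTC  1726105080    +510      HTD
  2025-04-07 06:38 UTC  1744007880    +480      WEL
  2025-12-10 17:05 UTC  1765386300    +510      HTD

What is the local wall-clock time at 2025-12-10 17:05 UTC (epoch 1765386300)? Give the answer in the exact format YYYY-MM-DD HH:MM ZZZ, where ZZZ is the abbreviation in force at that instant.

Query: 2025-12-10 17:05 UTC
Rule 4/4 (HTD, +08:30): 2025-12-10 17:05 UTC ≤ query < +∞
17·60 + 5 + 510 = 1535 min
1535 = 1·1440 + 95; 95 = 1·60 + 35 → 01:35, 2025-12-10 + 1 day = 2025-12-11
→ 2025-12-11 01:35 HTD

2025-12-11 01:35 HTD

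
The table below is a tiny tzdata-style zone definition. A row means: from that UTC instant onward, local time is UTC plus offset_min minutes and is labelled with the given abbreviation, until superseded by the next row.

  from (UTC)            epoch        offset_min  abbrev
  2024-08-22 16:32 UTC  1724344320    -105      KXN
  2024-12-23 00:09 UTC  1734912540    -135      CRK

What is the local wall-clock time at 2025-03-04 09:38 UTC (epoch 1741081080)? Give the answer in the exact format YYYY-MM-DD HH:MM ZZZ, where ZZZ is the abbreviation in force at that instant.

2025-03-04 07:23 CRK

Query: 2025-03-04 09:38 UTC
Rule 2/2 (CRK, -02:15): 2024-12-23 00:09 UTC ≤ query < +∞
9·60 + 38 - 135 = 443 min
443 = 0·1440 + 443; 443 = 7·60 + 23 → 07:23, same day
→ 2025-03-04 07:23 CRK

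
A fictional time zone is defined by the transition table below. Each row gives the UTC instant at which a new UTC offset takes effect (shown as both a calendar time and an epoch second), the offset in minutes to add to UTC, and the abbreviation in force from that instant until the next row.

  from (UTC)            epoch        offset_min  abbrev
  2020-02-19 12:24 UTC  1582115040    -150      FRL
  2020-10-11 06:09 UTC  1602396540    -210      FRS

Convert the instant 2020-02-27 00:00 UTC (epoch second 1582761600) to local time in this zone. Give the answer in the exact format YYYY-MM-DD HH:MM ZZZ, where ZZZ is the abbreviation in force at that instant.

2020-02-26 21:30 FRL

Query: 2020-02-27 00:00 UTC
Rule 1/2 (FRL, -02:30): 2020-02-19 12:24 UTC ≤ query < 2020-10-11 06:09 UTC
0·60 + 0 - 150 = -150 min
-150 = -1·1440 + 1290; 1290 = 21·60 + 30 → 21:30, 2020-02-27 - 1 day = 2020-02-26
→ 2020-02-26 21:30 FRL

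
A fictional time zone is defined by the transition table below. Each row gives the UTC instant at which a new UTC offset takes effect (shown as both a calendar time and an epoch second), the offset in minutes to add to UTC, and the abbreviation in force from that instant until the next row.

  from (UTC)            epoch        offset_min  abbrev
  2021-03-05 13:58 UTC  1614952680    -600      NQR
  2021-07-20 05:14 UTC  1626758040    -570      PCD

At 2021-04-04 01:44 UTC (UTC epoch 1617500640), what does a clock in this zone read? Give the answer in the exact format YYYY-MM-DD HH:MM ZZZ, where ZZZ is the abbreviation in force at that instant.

2021-04-03 15:44 NQR

Query: 2021-04-04 01:44 UTC
Rule 1/2 (NQR, -10:00): 2021-03-05 13:58 UTC ≤ query < 2021-07-20 05:14 UTC
1·60 + 44 - 600 = -496 min
-496 = -1·1440 + 944; 944 = 15·60 + 44 → 15:44, 2021-04-04 - 1 day = 2021-04-03
→ 2021-04-03 15:44 NQR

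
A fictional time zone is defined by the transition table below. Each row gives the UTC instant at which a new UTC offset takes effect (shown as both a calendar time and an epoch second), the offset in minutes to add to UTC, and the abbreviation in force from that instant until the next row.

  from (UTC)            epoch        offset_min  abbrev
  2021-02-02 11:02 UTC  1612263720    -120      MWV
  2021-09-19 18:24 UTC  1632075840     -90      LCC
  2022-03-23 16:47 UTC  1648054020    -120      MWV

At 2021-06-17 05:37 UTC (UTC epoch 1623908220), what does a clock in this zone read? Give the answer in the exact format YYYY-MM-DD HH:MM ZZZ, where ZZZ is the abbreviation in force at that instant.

Query: 2021-06-17 05:37 UTC
Rule 1/3 (MWV, -02:00): 2021-02-02 11:02 UTC ≤ query < 2021-09-19 18:24 UTC
5·60 + 37 - 120 = 217 min
217 = 0·1440 + 217; 217 = 3·60 + 37 → 03:37, same day
→ 2021-06-17 03:37 MWV

2021-06-17 03:37 MWV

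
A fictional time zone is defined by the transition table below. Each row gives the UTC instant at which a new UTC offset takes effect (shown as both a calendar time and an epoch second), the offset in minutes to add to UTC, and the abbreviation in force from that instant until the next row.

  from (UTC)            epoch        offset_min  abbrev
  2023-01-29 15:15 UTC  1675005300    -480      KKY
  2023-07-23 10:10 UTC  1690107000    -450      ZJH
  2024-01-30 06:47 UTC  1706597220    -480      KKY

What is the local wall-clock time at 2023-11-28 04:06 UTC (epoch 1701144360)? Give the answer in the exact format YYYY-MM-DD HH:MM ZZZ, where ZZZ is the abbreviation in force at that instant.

2023-11-27 20:36 ZJH

Query: 2023-11-28 04:06 UTC
Rule 2/3 (ZJH, -07:30): 2023-07-23 10:10 UTC ≤ query < 2024-01-30 06:47 UTC
4·60 + 6 - 450 = -204 min
-204 = -1·1440 + 1236; 1236 = 20·60 + 36 → 20:36, 2023-11-28 - 1 day = 2023-11-27
→ 2023-11-27 20:36 ZJH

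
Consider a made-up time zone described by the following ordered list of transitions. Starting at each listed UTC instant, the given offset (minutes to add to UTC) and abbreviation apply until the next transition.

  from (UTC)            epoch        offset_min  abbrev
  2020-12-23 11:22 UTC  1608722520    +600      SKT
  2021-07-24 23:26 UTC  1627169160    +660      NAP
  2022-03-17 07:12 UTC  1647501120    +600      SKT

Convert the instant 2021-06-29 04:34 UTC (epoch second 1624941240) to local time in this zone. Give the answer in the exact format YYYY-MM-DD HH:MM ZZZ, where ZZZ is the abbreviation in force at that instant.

2021-06-29 14:34 SKT

Query: 2021-06-29 04:34 UTC
Rule 1/3 (SKT, +10:00): 2020-12-23 11:22 UTC ≤ query < 2021-07-24 23:26 UTC
4·60 + 34 + 600 = 874 min
874 = 0·1440 + 874; 874 = 14·60 + 34 → 14:34, same day
→ 2021-06-29 14:34 SKT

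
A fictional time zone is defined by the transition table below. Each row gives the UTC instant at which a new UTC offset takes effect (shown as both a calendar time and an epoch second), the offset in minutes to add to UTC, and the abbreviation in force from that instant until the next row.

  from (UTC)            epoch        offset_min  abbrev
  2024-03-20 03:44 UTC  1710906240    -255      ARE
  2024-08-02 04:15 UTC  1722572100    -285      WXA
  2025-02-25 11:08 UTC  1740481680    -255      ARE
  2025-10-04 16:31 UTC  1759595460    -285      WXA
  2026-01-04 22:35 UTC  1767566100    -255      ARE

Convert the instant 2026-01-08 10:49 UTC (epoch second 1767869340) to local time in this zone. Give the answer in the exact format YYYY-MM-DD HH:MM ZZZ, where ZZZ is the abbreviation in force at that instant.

Query: 2026-01-08 10:49 UTC
Rule 5/5 (ARE, -04:15): 2026-01-04 22:35 UTC ≤ query < +∞
10·60 + 49 - 255 = 394 min
394 = 0·1440 + 394; 394 = 6·60 + 34 → 06:34, same day
→ 2026-01-08 06:34 ARE

2026-01-08 06:34 ARE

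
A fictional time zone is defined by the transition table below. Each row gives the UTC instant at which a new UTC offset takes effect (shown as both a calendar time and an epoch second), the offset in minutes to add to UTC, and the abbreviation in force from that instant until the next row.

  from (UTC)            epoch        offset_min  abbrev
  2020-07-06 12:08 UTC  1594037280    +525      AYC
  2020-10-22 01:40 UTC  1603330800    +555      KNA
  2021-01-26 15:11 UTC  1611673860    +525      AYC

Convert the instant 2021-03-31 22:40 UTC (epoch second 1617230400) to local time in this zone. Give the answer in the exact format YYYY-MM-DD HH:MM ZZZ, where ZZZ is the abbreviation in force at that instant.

2021-04-01 07:25 AYC

Query: 2021-03-31 22:40 UTC
Rule 3/3 (AYC, +08:45): 2021-01-26 15:11 UTC ≤ query < +∞
22·60 + 40 + 525 = 1885 min
1885 = 1·1440 + 445; 445 = 7·60 + 25 → 07:25, 2021-03-31 + 1 day = 2021-04-01
→ 2021-04-01 07:25 AYC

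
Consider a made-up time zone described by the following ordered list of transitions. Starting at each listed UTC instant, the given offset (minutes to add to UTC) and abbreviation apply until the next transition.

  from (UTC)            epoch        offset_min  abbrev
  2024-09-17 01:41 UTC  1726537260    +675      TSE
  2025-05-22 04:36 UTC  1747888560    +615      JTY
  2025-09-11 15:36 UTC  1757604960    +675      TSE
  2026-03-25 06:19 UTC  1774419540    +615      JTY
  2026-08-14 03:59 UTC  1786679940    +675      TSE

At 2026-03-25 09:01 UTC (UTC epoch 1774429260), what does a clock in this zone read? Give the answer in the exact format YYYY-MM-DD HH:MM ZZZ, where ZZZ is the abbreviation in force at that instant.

2026-03-25 19:16 JTY

Query: 2026-03-25 09:01 UTC
Rule 4/5 (JTY, +10:15): 2026-03-25 06:19 UTC ≤ query < 2026-08-14 03:59 UTC
9·60 + 1 + 615 = 1156 min
1156 = 0·1440 + 1156; 1156 = 19·60 + 16 → 19:16, same day
→ 2026-03-25 19:16 JTY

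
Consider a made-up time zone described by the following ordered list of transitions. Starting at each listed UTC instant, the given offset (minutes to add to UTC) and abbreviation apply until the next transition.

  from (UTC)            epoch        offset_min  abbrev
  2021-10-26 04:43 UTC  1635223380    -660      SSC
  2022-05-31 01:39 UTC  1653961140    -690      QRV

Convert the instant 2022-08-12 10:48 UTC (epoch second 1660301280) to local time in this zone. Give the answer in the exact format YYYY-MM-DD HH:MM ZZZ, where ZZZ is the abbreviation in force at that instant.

Query: 2022-08-12 10:48 UTC
Rule 2/2 (QRV, -11:30): 2022-05-31 01:39 UTC ≤ query < +∞
10·60 + 48 - 690 = -42 min
-42 = -1·1440 + 1398; 1398 = 23·60 + 18 → 23:18, 2022-08-12 - 1 day = 2022-08-11
→ 2022-08-11 23:18 QRV

2022-08-11 23:18 QRV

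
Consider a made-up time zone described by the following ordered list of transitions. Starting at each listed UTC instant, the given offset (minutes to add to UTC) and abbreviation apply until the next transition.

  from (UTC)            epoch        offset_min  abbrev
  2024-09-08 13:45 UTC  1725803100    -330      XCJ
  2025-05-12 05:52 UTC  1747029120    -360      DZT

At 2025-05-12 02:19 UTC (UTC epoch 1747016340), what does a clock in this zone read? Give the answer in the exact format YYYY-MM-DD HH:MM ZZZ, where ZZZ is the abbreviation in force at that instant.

Query: 2025-05-12 02:19 UTC
Rule 1/2 (XCJ, -05:30): 2024-09-08 13:45 UTC ≤ query < 2025-05-12 05:52 UTC
2·60 + 19 - 330 = -191 min
-191 = -1·1440 + 1249; 1249 = 20·60 + 49 → 20:49, 2025-05-12 - 1 day = 2025-05-11
→ 2025-05-11 20:49 XCJ

2025-05-11 20:49 XCJ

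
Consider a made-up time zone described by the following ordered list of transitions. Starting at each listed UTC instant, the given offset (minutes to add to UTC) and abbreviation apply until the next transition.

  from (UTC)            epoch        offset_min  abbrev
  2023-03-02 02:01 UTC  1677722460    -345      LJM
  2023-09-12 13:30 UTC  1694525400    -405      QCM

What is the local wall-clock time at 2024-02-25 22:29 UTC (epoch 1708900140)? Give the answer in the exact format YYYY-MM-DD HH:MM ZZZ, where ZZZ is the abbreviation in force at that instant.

Query: 2024-02-25 22:29 UTC
Rule 2/2 (QCM, -06:45): 2023-09-12 13:30 UTC ≤ query < +∞
22·60 + 29 - 405 = 944 min
944 = 0·1440 + 944; 944 = 15·60 + 44 → 15:44, same day
→ 2024-02-25 15:44 QCM

2024-02-25 15:44 QCM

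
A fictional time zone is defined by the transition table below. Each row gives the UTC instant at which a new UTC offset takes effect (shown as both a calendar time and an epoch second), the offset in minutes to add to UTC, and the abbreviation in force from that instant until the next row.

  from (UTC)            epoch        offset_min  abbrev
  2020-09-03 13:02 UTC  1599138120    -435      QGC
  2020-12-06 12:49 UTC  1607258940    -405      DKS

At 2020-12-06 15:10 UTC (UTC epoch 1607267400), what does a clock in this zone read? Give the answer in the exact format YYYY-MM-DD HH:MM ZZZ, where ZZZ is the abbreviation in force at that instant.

Query: 2020-12-06 15:10 UTC
Rule 2/2 (DKS, -06:45): 2020-12-06 12:49 UTC ≤ query < +∞
15·60 + 10 - 405 = 505 min
505 = 0·1440 + 505; 505 = 8·60 + 25 → 08:25, same day
→ 2020-12-06 08:25 DKS

2020-12-06 08:25 DKS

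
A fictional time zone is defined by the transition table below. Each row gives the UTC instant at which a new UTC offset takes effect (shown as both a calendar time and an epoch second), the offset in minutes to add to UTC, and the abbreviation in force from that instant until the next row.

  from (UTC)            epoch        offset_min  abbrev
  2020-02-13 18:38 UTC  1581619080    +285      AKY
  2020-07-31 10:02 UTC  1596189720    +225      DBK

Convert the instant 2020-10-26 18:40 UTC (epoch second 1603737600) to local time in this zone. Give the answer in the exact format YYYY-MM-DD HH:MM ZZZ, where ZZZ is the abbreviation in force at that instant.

2020-10-26 22:25 DBK

Query: 2020-10-26 18:40 UTC
Rule 2/2 (DBK, +03:45): 2020-07-31 10:02 UTC ≤ query < +∞
18·60 + 40 + 225 = 1345 min
1345 = 0·1440 + 1345; 1345 = 22·60 + 25 → 22:25, same day
→ 2020-10-26 22:25 DBK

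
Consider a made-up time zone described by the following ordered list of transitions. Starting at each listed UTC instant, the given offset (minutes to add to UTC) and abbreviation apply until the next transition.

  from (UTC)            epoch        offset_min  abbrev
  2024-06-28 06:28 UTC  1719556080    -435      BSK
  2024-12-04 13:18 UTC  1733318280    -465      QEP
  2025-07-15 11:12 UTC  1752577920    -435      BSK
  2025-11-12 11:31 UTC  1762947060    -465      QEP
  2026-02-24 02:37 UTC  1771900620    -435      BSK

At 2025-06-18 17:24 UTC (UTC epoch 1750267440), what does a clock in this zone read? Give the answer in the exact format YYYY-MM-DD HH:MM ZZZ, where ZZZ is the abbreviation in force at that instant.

Query: 2025-06-18 17:24 UTC
Rule 2/5 (QEP, -07:45): 2024-12-04 13:18 UTC ≤ query < 2025-07-15 11:12 UTC
17·60 + 24 - 465 = 579 min
579 = 0·1440 + 579; 579 = 9·60 + 39 → 09:39, same day
→ 2025-06-18 09:39 QEP

2025-06-18 09:39 QEP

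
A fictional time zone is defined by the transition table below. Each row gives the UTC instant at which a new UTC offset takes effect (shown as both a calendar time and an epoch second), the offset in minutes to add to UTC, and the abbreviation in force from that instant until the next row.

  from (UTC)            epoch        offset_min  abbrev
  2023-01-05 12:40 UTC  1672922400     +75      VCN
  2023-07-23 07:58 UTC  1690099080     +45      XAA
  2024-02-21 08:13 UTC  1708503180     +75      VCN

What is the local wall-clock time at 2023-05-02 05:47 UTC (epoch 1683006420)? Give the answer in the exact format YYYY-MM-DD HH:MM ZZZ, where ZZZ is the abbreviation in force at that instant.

Query: 2023-05-02 05:47 UTC
Rule 1/3 (VCN, +01:15): 2023-01-05 12:40 UTC ≤ query < 2023-07-23 07:58 UTC
5·60 + 47 + 75 = 422 min
422 = 0·1440 + 422; 422 = 7·60 + 2 → 07:02, same day
→ 2023-05-02 07:02 VCN

2023-05-02 07:02 VCN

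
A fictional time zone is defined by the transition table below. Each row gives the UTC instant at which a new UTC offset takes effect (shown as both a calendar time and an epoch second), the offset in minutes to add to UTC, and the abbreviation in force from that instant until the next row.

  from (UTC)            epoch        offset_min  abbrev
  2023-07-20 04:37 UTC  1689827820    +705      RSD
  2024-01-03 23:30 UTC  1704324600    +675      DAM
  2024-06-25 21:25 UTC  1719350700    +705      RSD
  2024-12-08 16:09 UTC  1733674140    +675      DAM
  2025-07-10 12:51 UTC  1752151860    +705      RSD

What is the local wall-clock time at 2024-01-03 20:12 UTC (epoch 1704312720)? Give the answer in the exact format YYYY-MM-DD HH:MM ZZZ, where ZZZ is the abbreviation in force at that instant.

Query: 2024-01-03 20:12 UTC
Rule 1/5 (RSD, +11:45): 2023-07-20 04:37 UTC ≤ query < 2024-01-03 23:30 UTC
20·60 + 12 + 705 = 1917 min
1917 = 1·1440 + 477; 477 = 7·60 + 57 → 07:57, 2024-01-03 + 1 day = 2024-01-04
→ 2024-01-04 07:57 RSD

2024-01-04 07:57 RSD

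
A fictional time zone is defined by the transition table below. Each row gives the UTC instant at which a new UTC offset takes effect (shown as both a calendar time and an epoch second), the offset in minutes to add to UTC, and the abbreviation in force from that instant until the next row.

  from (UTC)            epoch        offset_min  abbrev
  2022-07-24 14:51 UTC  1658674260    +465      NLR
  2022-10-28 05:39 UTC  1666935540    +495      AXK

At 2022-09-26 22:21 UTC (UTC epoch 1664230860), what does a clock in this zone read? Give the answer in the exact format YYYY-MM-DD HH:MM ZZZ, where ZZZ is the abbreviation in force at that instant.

Query: 2022-09-26 22:21 UTC
Rule 1/2 (NLR, +07:45): 2022-07-24 14:51 UTC ≤ query < 2022-10-28 05:39 UTC
22·60 + 21 + 465 = 1806 min
1806 = 1·1440 + 366; 366 = 6·60 + 6 → 06:06, 2022-09-26 + 1 day = 2022-09-27
→ 2022-09-27 06:06 NLR

2022-09-27 06:06 NLR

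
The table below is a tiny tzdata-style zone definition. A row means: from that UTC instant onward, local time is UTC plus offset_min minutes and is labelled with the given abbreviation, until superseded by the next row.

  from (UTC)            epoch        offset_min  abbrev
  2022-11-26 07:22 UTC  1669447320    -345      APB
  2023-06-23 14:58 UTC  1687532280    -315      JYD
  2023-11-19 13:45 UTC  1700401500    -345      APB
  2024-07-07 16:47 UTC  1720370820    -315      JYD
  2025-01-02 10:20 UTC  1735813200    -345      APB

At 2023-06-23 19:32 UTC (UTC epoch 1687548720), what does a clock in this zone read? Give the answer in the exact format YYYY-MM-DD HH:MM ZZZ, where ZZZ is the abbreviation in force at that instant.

Query: 2023-06-23 19:32 UTC
Rule 2/5 (JYD, -05:15): 2023-06-23 14:58 UTC ≤ query < 2023-11-19 13:45 UTC
19·60 + 32 - 315 = 857 min
857 = 0·1440 + 857; 857 = 14·60 + 17 → 14:17, same day
→ 2023-06-23 14:17 JYD

2023-06-23 14:17 JYD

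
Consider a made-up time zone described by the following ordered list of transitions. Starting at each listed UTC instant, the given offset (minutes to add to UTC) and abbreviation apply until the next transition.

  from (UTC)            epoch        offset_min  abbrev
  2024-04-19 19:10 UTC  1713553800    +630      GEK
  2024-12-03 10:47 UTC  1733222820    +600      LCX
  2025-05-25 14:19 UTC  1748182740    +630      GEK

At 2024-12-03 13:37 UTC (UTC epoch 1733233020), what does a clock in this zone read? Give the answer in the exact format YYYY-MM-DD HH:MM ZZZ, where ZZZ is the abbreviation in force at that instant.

Query: 2024-12-03 13:37 UTC
Rule 2/3 (LCX, +10:00): 2024-12-03 10:47 UTC ≤ query < 2025-05-25 14:19 UTC
13·60 + 37 + 600 = 1417 min
1417 = 0·1440 + 1417; 1417 = 23·60 + 37 → 23:37, same day
→ 2024-12-03 23:37 LCX

2024-12-03 23:37 LCX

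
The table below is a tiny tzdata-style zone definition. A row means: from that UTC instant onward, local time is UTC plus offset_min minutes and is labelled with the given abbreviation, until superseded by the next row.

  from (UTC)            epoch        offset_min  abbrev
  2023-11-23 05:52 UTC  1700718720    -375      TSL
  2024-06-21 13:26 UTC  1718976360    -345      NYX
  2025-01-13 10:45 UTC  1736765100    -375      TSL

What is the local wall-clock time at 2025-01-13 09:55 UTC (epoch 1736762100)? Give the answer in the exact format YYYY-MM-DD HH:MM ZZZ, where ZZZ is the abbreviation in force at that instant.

2025-01-13 04:10 NYX

Query: 2025-01-13 09:55 UTC
Rule 2/3 (NYX, -05:45): 2024-06-21 13:26 UTC ≤ query < 2025-01-13 10:45 UTC
9·60 + 55 - 345 = 250 min
250 = 0·1440 + 250; 250 = 4·60 + 10 → 04:10, same day
→ 2025-01-13 04:10 NYX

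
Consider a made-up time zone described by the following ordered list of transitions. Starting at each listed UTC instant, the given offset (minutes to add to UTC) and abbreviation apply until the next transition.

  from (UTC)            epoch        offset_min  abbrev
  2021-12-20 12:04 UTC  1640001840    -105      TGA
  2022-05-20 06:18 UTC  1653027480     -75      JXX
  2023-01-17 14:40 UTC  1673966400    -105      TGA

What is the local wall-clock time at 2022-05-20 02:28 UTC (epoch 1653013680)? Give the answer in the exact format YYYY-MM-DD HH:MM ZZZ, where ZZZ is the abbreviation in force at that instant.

2022-05-20 00:43 TGA

Query: 2022-05-20 02:28 UTC
Rule 1/3 (TGA, -01:45): 2021-12-20 12:04 UTC ≤ query < 2022-05-20 06:18 UTC
2·60 + 28 - 105 = 43 min
43 = 0·1440 + 43; 43 = 0·60 + 43 → 00:43, same day
→ 2022-05-20 00:43 TGA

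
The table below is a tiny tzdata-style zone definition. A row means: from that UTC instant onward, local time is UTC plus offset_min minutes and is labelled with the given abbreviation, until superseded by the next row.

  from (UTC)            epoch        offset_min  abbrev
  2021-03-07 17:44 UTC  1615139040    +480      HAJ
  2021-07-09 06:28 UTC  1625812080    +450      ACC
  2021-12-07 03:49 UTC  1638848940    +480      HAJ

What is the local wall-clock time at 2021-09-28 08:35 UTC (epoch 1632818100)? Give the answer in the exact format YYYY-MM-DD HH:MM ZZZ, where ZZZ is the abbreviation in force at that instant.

Query: 2021-09-28 08:35 UTC
Rule 2/3 (ACC, +07:30): 2021-07-09 06:28 UTC ≤ query < 2021-12-07 03:49 UTC
8·60 + 35 + 450 = 965 min
965 = 0·1440 + 965; 965 = 16·60 + 5 → 16:05, same day
→ 2021-09-28 16:05 ACC

2021-09-28 16:05 ACC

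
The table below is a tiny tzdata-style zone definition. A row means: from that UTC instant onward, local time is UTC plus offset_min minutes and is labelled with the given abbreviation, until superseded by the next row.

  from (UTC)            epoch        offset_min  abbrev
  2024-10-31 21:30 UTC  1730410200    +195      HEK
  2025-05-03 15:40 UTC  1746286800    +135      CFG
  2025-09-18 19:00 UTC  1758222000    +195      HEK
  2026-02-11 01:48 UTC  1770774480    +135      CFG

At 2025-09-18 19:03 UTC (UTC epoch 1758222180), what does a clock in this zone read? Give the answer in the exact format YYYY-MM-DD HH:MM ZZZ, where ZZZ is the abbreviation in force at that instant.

Query: 2025-09-18 19:03 UTC
Rule 3/4 (HEK, +03:15): 2025-09-18 19:00 UTC ≤ query < 2026-02-11 01:48 UTC
19·60 + 3 + 195 = 1338 min
1338 = 0·1440 + 1338; 1338 = 22·60 + 18 → 22:18, same day
→ 2025-09-18 22:18 HEK

2025-09-18 22:18 HEK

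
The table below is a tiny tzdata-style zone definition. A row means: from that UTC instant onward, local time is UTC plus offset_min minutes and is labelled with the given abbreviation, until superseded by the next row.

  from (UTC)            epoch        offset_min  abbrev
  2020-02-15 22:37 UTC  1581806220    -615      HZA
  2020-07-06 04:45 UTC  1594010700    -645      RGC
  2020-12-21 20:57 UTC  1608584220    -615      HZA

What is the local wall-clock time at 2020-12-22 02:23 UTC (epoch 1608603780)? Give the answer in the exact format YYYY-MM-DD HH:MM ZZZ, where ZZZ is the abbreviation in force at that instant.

2020-12-21 16:08 HZA

Query: 2020-12-22 02:23 UTC
Rule 3/3 (HZA, -10:15): 2020-12-21 20:57 UTC ≤ query < +∞
2·60 + 23 - 615 = -472 min
-472 = -1·1440 + 968; 968 = 16·60 + 8 → 16:08, 2020-12-22 - 1 day = 2020-12-21
→ 2020-12-21 16:08 HZA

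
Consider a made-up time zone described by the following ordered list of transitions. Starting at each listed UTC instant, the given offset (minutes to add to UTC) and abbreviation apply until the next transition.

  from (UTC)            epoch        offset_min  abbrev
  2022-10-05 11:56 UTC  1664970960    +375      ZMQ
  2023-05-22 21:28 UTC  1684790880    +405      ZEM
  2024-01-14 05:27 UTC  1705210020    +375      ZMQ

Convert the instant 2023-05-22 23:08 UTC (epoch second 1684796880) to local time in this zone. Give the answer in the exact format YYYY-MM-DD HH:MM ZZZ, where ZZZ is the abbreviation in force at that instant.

Query: 2023-05-22 23:08 UTC
Rule 2/3 (ZEM, +06:45): 2023-05-22 21:28 UTC ≤ query < 2024-01-14 05:27 UTC
23·60 + 8 + 405 = 1793 min
1793 = 1·1440 + 353; 353 = 5·60 + 53 → 05:53, 2023-05-22 + 1 day = 2023-05-23
→ 2023-05-23 05:53 ZEM

2023-05-23 05:53 ZEM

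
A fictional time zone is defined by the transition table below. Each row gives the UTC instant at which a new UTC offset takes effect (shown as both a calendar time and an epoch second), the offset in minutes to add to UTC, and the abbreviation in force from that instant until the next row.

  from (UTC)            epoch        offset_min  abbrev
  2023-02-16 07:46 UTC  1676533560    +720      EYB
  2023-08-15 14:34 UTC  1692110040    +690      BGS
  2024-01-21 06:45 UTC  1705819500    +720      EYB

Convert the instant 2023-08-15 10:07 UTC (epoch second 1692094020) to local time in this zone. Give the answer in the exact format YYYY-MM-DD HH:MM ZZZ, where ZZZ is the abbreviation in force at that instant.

2023-08-15 22:07 EYB

Query: 2023-08-15 10:07 UTC
Rule 1/3 (EYB, +12:00): 2023-02-16 07:46 UTC ≤ query < 2023-08-15 14:34 UTC
10·60 + 7 + 720 = 1327 min
1327 = 0·1440 + 1327; 1327 = 22·60 + 7 → 22:07, same day
→ 2023-08-15 22:07 EYB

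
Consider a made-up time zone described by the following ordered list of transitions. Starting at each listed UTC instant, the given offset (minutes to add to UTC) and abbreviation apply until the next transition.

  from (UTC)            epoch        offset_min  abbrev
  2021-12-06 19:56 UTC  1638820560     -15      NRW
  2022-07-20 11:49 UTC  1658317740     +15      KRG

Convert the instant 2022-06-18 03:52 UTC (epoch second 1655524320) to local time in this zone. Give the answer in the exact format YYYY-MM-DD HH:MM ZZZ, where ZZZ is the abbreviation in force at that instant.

2022-06-18 03:37 NRW

Query: 2022-06-18 03:52 UTC
Rule 1/2 (NRW, -00:15): 2021-12-06 19:56 UTC ≤ query < 2022-07-20 11:49 UTC
3·60 + 52 - 15 = 217 min
217 = 0·1440 + 217; 217 = 3·60 + 37 → 03:37, same day
→ 2022-06-18 03:37 NRW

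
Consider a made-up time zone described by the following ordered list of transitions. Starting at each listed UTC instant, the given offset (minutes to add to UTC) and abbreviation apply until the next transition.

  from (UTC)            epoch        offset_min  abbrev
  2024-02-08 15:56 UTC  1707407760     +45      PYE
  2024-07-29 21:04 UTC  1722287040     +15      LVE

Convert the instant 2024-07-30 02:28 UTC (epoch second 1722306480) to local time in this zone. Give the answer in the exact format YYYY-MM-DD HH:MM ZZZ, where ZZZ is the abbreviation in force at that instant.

Query: 2024-07-30 02:28 UTC
Rule 2/2 (LVE, +00:15): 2024-07-29 21:04 UTC ≤ query < +∞
2·60 + 28 + 15 = 163 min
163 = 0·1440 + 163; 163 = 2·60 + 43 → 02:43, same day
→ 2024-07-30 02:43 LVE

2024-07-30 02:43 LVE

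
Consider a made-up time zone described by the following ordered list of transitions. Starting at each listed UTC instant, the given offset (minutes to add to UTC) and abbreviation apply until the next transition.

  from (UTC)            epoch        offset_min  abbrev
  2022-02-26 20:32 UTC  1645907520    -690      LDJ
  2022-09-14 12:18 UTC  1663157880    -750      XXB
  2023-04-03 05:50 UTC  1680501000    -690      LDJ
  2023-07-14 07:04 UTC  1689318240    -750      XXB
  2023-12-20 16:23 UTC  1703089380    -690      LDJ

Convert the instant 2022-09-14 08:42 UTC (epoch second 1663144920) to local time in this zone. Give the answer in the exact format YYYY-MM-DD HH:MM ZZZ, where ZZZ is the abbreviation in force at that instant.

Query: 2022-09-14 08:42 UTC
Rule 1/5 (LDJ, -11:30): 2022-02-26 20:32 UTC ≤ query < 2022-09-14 12:18 UTC
8·60 + 42 - 690 = -168 min
-168 = -1·1440 + 1272; 1272 = 21·60 + 12 → 21:12, 2022-09-14 - 1 day = 2022-09-13
→ 2022-09-13 21:12 LDJ

2022-09-13 21:12 LDJ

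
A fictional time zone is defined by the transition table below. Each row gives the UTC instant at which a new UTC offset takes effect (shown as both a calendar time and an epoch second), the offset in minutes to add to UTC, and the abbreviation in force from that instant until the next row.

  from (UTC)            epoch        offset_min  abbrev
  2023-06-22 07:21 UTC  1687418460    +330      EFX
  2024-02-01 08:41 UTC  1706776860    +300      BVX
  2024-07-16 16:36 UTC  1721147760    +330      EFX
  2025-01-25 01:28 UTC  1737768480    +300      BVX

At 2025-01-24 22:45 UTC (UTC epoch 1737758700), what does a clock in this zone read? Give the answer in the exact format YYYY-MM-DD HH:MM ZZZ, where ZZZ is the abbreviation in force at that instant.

Query: 2025-01-24 22:45 UTC
Rule 3/4 (EFX, +05:30): 2024-07-16 16:36 UTC ≤ query < 2025-01-25 01:28 UTC
22·60 + 45 + 330 = 1695 min
1695 = 1·1440 + 255; 255 = 4·60 + 15 → 04:15, 2025-01-24 + 1 day = 2025-01-25
→ 2025-01-25 04:15 EFX

2025-01-25 04:15 EFX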